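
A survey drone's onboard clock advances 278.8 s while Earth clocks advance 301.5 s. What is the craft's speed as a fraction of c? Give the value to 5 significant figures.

β ≈ 0.38067

γ = Δt/τ₀ = 301.5/278.8 = 1.081420
β = √(1 − 1/γ²) = √(1 − 1/1.081420²) = 0.38067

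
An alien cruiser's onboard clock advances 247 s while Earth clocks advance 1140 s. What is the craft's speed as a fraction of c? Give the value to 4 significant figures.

γ = Δt/τ₀ = 1140/247 = 4.61538
β = √(1 − 1/γ²) = √(1 − 1/4.61538²) = 0.9762

β ≈ 0.9762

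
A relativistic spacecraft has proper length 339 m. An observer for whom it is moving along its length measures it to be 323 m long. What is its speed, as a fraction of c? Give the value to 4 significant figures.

γ = L₀/L = 339/323 = 1.04954
β = √(1 − 1/γ²) = 0.3036

β ≈ 0.3036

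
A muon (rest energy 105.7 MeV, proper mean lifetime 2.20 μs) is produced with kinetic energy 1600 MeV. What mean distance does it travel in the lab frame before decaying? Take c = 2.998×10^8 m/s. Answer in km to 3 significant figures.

d ≈ 10.6 km

γ = 1 + K/(m₀c²) = 1 + 1600/105.7 = 16.137
β = √(1 − 1/γ²) = 0.99808
Dilated lifetime: γτ₀ = 16.137 × 2.20 μs = 35.502 μs
d = βc·γτ₀ = 0.99808 × (2.998×10^8 m/s) × 3.5502×10^-5 s = 10.6 km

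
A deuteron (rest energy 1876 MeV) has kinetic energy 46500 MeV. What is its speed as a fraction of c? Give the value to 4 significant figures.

β ≈ 0.9992

γ = 1 + K/(m₀c²) = 1 + 46500/1876 = 25.7868
β = √(1 − 1/γ²) = 0.9992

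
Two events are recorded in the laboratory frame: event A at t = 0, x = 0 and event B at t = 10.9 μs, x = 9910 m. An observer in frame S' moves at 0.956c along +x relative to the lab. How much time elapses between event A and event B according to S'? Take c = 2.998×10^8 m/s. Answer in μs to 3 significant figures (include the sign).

Δt' ≈ -70.6 μs

γ = 1/√(1 − 0.956²) = 3.4087
Δt' = γ(Δt − vΔx/c²) = 3.4087 × (10.9 μs − 0.956×9910 m / (2.998×10^8 m/s))
= 3.4087 × (-20.701 μs) = -70.6 μs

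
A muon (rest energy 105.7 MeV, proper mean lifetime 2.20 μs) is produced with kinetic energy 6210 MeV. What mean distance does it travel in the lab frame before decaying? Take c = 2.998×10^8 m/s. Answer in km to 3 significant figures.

γ = 1 + K/(m₀c²) = 1 + 6210/105.7 = 59.751
β = √(1 − 1/γ²) = 0.99986
Dilated lifetime: γτ₀ = 59.751 × 2.20 μs = 131.45 μs
d = βc·γτ₀ = 0.99986 × (2.998×10^8 m/s) × 0.00013145 s = 39.4 km

d ≈ 39.4 km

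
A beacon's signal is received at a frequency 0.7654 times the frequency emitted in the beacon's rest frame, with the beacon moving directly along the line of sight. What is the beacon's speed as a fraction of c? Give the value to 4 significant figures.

f_obs/f_src = √((1−β)/(1+β)) = 0.7654  ⇒  (1−β)/(1+β) = 0.585837
β = |1 − D²|/(1 + D²) = |1 − 0.585837|/(1 + 0.585837) = 0.2612

β ≈ 0.2612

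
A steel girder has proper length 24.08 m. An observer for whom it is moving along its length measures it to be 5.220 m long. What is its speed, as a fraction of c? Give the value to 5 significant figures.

β ≈ 0.97622

γ = L₀/L = 24.08/5.220 = 4.613027
β = √(1 − 1/γ²) = 0.97622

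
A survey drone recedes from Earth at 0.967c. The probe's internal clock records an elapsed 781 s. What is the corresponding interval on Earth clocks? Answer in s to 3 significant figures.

γ = 1/√(1 − 0.967²) = 3.9250
Time dilation: Δt = γτ₀ = 3.9250 × 781 s = 3070 s

Δt ≈ 3070 s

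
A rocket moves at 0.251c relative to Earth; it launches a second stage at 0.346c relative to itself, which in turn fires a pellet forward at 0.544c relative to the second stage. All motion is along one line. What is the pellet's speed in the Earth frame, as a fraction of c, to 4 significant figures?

u ≈ 0.8418c

Compose boost 2: (0.346 + 0.251)/(1 + 0.346×0.251) = 0.5970/1.08685 = 0.549296
Compose boost 3: (0.544 + 0.549296)/(1 + 0.544×0.549296) = 1.09330/1.29882 = 0.8418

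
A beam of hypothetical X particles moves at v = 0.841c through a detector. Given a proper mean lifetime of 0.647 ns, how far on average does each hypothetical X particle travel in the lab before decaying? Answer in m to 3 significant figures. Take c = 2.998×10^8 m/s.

γ = 1/√(1 − 0.841²) = 1.8483
Dilated lifetime: Δt = γτ₀ = 1.8483 × 0.647 ns = 1.1959 ns
d = vΔt = 0.841c × 1.1959 ns = 2.5213×10^8 m/s × 1.1959×10^-9 s = 0.302 m

d ≈ 0.302 m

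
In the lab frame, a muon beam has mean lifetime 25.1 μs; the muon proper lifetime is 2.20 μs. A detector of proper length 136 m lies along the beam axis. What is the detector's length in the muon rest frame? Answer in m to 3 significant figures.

L ≈ 11.9 m

Time dilation ⇒ γ = Δt/τ₀ = 25.1/2.20 = 11.409
Length contraction: L = L₀/γ = 136/11.409 = 11.9 m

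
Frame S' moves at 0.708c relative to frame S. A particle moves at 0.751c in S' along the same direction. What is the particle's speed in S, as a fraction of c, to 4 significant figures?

Relativistic velocity addition: u = (u' + v)/(1 + u'v/c²)
= (0.751 + 0.708)/(1 + 0.751×0.708) = 1.459/1.53171 = 0.9525

u ≈ 0.9525c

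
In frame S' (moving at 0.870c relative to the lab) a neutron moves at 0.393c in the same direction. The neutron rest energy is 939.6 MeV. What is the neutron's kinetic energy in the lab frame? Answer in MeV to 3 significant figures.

u_lab = (0.393 + 0.870)/(1 + 0.393×0.870) = 0.941196
γ = 1/√(1 − 0.941196²) = 2.9598
K = (γ − 1)m₀c² = (2.9598 − 1) × 939.6 = 1.9598 × 939.6 = 1840 MeV

K ≈ 1840 MeV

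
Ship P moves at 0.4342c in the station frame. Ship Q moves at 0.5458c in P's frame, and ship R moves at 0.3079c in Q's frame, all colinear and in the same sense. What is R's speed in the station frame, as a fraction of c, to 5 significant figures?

u ≈ 0.88441c

Compose boost 2: (0.5458 + 0.4342)/(1 + 0.5458×0.4342) = 0.98000/1.236986 = 0.7922480
Compose boost 3: (0.3079 + 0.7922480)/(1 + 0.3079×0.7922480) = 1.100148/1.243933 = 0.88441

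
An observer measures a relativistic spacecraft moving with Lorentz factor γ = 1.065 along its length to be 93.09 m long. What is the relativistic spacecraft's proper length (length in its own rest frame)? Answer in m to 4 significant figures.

L₀ ≈ 99.14 m

γ = 1.065 (given)
L₀ = γL = 1.065 × 93.09 = 99.14 m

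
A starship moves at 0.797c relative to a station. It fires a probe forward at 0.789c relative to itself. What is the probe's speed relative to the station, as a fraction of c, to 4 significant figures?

Relativistic velocity addition: u = (u' + v)/(1 + u'v/c²)
= (0.789 + 0.797)/(1 + 0.789×0.797) = 1.586/1.62883 = 0.9737

u ≈ 0.9737c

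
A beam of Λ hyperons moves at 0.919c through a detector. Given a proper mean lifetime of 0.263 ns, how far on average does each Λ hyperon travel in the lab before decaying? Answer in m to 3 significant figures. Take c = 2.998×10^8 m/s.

d ≈ 0.184 m

γ = 1/√(1 − 0.919²) = 2.5364
Dilated lifetime: Δt = γτ₀ = 2.5364 × 0.263 ns = 0.66708 ns
d = vΔt = 0.919c × 0.66708 ns = 2.7552×10^8 m/s × 6.6708×10^-10 s = 0.184 m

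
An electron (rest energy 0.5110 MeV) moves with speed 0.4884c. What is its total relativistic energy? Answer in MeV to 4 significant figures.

E ≈ 0.5856 MeV

γ = 1/√(1 − 0.4884²) = 1.14597
E = γm₀c² = 1.14597 × 0.5110 MeV = 0.5856 MeV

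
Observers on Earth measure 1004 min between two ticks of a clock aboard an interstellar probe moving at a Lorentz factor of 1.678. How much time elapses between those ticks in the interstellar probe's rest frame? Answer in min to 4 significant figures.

τ₀ ≈ 598.3 min

γ = 1.678 (given)
Proper time: τ₀ = Δt/γ = 1004/1.678 = 598.3 min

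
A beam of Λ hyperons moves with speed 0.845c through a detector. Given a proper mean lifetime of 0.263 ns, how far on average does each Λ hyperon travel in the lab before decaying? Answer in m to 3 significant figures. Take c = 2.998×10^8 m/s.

d ≈ 0.125 m

γ = 1/√(1 − 0.845²) = 1.8700
Dilated lifetime: Δt = γτ₀ = 1.8700 × 0.263 ns = 0.49180 ns
d = vΔt = 0.845c × 0.49180 ns = 2.5333×10^8 m/s × 4.9180×10^-10 s = 0.125 m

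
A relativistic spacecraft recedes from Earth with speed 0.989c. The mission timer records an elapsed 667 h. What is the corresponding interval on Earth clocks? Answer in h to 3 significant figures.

γ = 1/√(1 − 0.989²) = 6.7606
Time dilation: Δt = γτ₀ = 6.7606 × 667 h = 4510 h

Δt ≈ 4510 h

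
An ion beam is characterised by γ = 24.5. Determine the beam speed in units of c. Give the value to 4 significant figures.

β ≈ 0.9992

β = √(1 − 1/γ²) = √(1 − 1/24.5²) = √(0.998334) = 0.9992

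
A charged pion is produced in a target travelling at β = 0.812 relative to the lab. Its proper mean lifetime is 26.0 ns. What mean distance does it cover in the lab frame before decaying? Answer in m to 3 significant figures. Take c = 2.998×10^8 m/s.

d ≈ 10.8 m

γ = 1/√(1 − 0.812²) = 1.7133
Dilated lifetime: Δt = γτ₀ = 1.7133 × 26.0 ns = 44.547 ns
d = vΔt = 0.812c × 44.547 ns = 2.4344×10^8 m/s × 4.4547×10^-8 s = 10.8 m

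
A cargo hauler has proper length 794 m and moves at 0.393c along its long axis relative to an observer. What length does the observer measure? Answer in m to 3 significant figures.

L ≈ 730 m

γ = 1/√(1 − 0.393²) = 1.0875
Length contraction: L = L₀/γ = 794/1.0875 = 730 m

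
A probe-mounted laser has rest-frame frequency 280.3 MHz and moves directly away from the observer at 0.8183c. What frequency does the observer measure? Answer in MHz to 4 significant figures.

Relativistic Doppler: f_obs = f_src √((1−β)/(1+β))
= 280.3 × √(0.181700/1.81830) = 280.3 × 0.316115 = 88.61 MHz

f_obs ≈ 88.61 MHz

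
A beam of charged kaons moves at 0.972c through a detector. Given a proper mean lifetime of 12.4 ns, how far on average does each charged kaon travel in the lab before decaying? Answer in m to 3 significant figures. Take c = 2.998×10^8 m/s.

d ≈ 15.4 m

γ = 1/√(1 − 0.972²) = 4.2557
Dilated lifetime: Δt = γτ₀ = 4.2557 × 12.4 ns = 52.770 ns
d = vΔt = 0.972c × 52.770 ns = 2.9141×10^8 m/s × 5.2770×10^-8 s = 15.4 m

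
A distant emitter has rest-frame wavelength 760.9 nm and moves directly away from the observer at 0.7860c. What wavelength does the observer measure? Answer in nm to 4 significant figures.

Relativistic Doppler: λ_obs = λ_src √((1+β)/(1−β))
= 760.9 × √(1.78600/0.214000) = 760.9 × 2.88891 = 2198 nm

λ_obs ≈ 2198 nm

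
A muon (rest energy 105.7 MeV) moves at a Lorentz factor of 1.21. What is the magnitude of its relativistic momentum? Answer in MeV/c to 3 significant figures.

β = √(1 − 1/γ²) = √(1 − 1/1.21²) = 0.56302
p = γβm₀c = 1.21 × 0.56302 × 105.7 MeV/c = 72.0 MeV/c

p ≈ 72.0 MeV/c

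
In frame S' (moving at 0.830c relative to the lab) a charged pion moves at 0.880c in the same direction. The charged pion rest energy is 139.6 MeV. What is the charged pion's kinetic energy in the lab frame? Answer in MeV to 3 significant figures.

u_lab = (0.880 + 0.830)/(1 + 0.880×0.830) = 0.988211
γ = 1/√(1 − 0.988211²) = 6.5317
K = (γ − 1)m₀c² = (6.5317 − 1) × 139.6 = 5.5317 × 139.6 = 772 MeV

K ≈ 772 MeV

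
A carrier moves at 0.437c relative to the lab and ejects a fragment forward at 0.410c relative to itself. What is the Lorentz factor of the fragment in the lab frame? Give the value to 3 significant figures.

u_lab = (0.410 + 0.437)/(1 + 0.410×0.437) = 0.8470/1.17917 = 0.718302
γ = 1/√(1 − 0.718302²) = 1.44

γ ≈ 1.44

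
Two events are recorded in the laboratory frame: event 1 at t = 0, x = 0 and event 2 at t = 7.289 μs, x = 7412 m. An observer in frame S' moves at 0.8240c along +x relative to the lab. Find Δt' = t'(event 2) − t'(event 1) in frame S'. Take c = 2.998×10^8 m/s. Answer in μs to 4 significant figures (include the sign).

γ = 1/√(1 − 0.8240²) = 1.76495
Δt' = γ(Δt − vΔx/c²) = 1.76495 × (7.289 μs − 0.8240×7412 m / (2.998×10^8 m/s))
= 1.76495 × (-13.0829 μs) = -23.09 μs

Δt' ≈ -23.09 μs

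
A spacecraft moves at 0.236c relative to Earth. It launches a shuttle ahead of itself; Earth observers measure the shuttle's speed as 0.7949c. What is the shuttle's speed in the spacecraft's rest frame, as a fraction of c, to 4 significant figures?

u' ≈ 0.6880c

Inverse velocity addition: u' = (u − v)/(1 − uv/c²)
= (0.7949 − 0.236)/(1 − 0.7949×0.236) = 0.5589/0.812404 = 0.6880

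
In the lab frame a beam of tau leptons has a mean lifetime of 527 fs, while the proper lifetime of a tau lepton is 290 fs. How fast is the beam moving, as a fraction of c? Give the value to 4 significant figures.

β ≈ 0.8350

γ = Δt/τ₀ = 527/290 = 1.81724
β = √(1 − 1/γ²) = √(1 − 1/1.81724²) = 0.8350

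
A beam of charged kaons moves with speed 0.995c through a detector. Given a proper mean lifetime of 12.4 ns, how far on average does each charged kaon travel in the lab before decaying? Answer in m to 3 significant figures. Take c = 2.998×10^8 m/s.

d ≈ 37.0 m

γ = 1/√(1 − 0.995²) = 10.013
Dilated lifetime: Δt = γτ₀ = 10.013 × 12.4 ns = 124.16 ns
d = vΔt = 0.995c × 124.16 ns = 2.9830×10^8 m/s × 1.2416×10^-7 s = 37.0 m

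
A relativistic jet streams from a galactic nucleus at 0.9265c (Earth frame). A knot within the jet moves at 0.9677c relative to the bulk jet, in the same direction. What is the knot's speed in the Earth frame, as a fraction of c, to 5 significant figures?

Relativistic velocity addition: u = (u' + v)/(1 + u'v/c²)
= (0.9677 + 0.9265)/(1 + 0.9677×0.9265) = 1.8942/1.896574 = 0.99875

u ≈ 0.99875c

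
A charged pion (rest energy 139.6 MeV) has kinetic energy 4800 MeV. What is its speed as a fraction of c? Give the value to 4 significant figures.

β ≈ 0.9996

γ = 1 + K/(m₀c²) = 1 + 4800/139.6 = 35.3840
β = √(1 − 1/γ²) = 0.9996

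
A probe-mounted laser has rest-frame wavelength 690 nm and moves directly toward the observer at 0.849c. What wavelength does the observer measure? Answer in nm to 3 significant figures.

λ_obs ≈ 197 nm

Relativistic Doppler: λ_obs = λ_src √((1−β)/(1+β))
= 690 × √(0.15100/1.8490) = 690 × 0.28577 = 197 nm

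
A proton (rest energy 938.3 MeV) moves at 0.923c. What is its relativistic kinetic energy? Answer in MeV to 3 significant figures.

γ = 1/√(1 − 0.923²) = 2.5988
K = (γ − 1)m₀c² = (2.5988 − 1) × 938.3 MeV = 1.5988 × 938.3 MeV = 1500 MeV

K ≈ 1500 MeV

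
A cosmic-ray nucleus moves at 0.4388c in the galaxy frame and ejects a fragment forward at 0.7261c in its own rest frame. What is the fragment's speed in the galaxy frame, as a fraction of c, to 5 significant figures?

u ≈ 0.88343c

Compose boost 2: (0.7261 + 0.4388)/(1 + 0.7261×0.4388) = 1.1649/1.318613 = 0.88343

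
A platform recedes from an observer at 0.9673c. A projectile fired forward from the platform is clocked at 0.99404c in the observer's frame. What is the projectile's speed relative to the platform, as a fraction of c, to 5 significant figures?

u' ≈ 0.69518c

Inverse velocity addition: u' = (u − v)/(1 − uv/c²)
= (0.99404 − 0.9673)/(1 − 0.99404×0.9673) = 0.026740/0.03846511 = 0.69518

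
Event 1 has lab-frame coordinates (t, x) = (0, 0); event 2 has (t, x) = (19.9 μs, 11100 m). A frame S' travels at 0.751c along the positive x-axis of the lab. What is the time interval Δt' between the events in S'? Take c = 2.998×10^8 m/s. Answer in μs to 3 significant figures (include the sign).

Δt' ≈ -12.0 μs

γ = 1/√(1 − 0.751²) = 1.5145
Δt' = γ(Δt − vΔx/c²) = 1.5145 × (19.9 μs − 0.751×11100 m / (2.998×10^8 m/s))
= 1.5145 × (-7.9055 μs) = -12.0 μs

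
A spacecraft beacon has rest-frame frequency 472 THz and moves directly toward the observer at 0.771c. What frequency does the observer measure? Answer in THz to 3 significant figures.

Relativistic Doppler: f_obs = f_src √((1+β)/(1−β))
= 472 × √(1.7710/0.22900) = 472 × 2.7809 = 1310 THz

f_obs ≈ 1310 THz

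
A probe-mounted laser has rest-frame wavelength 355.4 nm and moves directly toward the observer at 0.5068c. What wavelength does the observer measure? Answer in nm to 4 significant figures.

λ_obs ≈ 203.3 nm

Relativistic Doppler: λ_obs = λ_src √((1−β)/(1+β))
= 355.4 × √(0.493200/1.50680) = 355.4 × 0.572116 = 203.3 nm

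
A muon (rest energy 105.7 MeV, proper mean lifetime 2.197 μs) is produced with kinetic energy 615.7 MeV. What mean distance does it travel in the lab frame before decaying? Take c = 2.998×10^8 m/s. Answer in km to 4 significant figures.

d ≈ 4.447 km

γ = 1 + K/(m₀c²) = 1 + 615.7/105.7 = 6.82498
β = √(1 − 1/γ²) = 0.989208
Dilated lifetime: γτ₀ = 6.82498 × 2.197 μs = 14.9945 μs
d = βc·γτ₀ = 0.989208 × (2.998×10^8 m/s) × 1.49945×10^-5 s = 4.447 km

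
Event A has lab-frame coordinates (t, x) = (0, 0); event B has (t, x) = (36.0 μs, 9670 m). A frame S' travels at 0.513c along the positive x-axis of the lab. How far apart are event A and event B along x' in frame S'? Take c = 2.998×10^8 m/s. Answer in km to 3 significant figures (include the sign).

γ = 1/√(1 − 0.513²) = 1.1650
Δx' = γ(Δx − vΔt) = 1.1650 × (9670 m − 0.513×(2.998×10^8 m/s)×36.0×10^-6 s)
= 1.1650 × (4133.3 m) = 4.82 km

Δx' ≈ 4.82 km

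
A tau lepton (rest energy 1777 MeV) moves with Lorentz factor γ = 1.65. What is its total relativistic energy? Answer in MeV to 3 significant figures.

E ≈ 2930 MeV

γ = 1.65 (given)
E = γm₀c² = 1.65 × 1777 MeV = 2930 MeV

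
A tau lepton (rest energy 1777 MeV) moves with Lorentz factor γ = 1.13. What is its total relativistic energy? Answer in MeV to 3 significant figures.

γ = 1.13 (given)
E = γm₀c² = 1.13 × 1777 MeV = 2010 MeV

E ≈ 2010 MeV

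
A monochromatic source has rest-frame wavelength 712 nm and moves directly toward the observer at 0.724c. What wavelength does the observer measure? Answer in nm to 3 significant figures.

λ_obs ≈ 285 nm

Relativistic Doppler: λ_obs = λ_src √((1−β)/(1+β))
= 712 × √(0.27600/1.7240) = 712 × 0.40012 = 285 nm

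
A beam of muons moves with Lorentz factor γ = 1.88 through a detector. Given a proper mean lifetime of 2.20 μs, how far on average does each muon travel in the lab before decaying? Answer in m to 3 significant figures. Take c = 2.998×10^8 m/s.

β = √(1 − 1/γ²) = √(1 − 1/1.88²) = 0.84680
Dilated lifetime: Δt = γτ₀ = 1.88 × 2.20 μs = 4.1360 μs
d = vΔt = 0.84680c × 4.1360 μs = 2.5387×10^8 m/s × 4.1360×10^-6 s = 1050 m

d ≈ 1050 m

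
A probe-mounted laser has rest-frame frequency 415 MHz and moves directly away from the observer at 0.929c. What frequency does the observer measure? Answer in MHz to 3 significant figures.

Relativistic Doppler: f_obs = f_src √((1−β)/(1+β))
= 415 × √(0.071000/1.9290) = 415 × 0.19185 = 79.6 MHz

f_obs ≈ 79.6 MHz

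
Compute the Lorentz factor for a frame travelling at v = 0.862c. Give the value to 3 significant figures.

γ = 1/√(1 − β²) = 1/√(1 − 0.862²) = 1/√(0.25696) = 1.97

γ ≈ 1.97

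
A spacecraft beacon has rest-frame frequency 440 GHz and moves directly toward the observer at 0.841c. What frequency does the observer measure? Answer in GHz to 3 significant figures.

f_obs ≈ 1500 GHz

Relativistic Doppler: f_obs = f_src √((1+β)/(1−β))
= 440 × √(1.8410/0.15900) = 440 × 3.4027 = 1500 GHz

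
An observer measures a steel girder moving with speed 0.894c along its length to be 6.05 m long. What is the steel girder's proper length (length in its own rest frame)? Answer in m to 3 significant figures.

γ = 1/√(1 − 0.894²) = 2.2318
L₀ = γL = 2.2318 × 6.05 = 13.5 m

L₀ ≈ 13.5 m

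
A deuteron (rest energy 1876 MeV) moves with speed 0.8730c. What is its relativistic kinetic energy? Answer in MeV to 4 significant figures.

K ≈ 1970 MeV

γ = 1/√(1 − 0.8730²) = 2.05036
K = (γ − 1)m₀c² = (2.05036 − 1) × 1876 MeV = 1.05036 × 1876 MeV = 1970 MeV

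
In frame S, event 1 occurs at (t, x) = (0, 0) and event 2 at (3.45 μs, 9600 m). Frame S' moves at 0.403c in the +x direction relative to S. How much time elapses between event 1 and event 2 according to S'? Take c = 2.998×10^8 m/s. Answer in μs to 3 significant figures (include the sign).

Δt' ≈ -10.3 μs

γ = 1/√(1 − 0.403²) = 1.0927
Δt' = γ(Δt − vΔx/c²) = 1.0927 × (3.45 μs − 0.403×9600 m / (2.998×10^8 m/s))
= 1.0927 × (-9.4546 μs) = -10.3 μs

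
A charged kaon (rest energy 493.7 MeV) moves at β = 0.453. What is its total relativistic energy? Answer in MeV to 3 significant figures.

E ≈ 554 MeV

γ = 1/√(1 − 0.453²) = 1.1217
E = γm₀c² = 1.1217 × 493.7 MeV = 554 MeV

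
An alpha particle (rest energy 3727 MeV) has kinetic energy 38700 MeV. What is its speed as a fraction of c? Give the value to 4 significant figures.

γ = 1 + K/(m₀c²) = 1 + 38700/3727 = 11.3837
β = √(1 − 1/γ²) = 0.9961

β ≈ 0.9961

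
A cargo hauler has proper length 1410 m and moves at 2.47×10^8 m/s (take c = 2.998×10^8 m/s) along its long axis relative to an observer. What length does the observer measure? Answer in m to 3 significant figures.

L ≈ 799 m

β = v/c = 2.47×10^8 / 2.998×10^8 = 0.82388
γ = 1/√(1 − 0.82388²) = 1.7644
Length contraction: L = L₀/γ = 1410/1.7644 = 799 m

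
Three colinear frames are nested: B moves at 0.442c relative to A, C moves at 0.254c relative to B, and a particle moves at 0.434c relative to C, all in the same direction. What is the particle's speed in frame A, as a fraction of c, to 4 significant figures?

u ≈ 0.8334c

Compose boost 2: (0.254 + 0.442)/(1 + 0.254×0.442) = 0.6960/1.11227 = 0.625748
Compose boost 3: (0.434 + 0.625748)/(1 + 0.434×0.625748) = 1.05975/1.27157 = 0.8334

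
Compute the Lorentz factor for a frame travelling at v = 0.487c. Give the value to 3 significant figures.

γ = 1/√(1 − β²) = 1/√(1 − 0.487²) = 1/√(0.76283) = 1.14

γ ≈ 1.14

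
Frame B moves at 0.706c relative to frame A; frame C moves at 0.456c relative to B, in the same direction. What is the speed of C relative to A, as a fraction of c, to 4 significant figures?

Compose boost 2: (0.456 + 0.706)/(1 + 0.456×0.706) = 1.162/1.32194 = 0.8790

u ≈ 0.8790c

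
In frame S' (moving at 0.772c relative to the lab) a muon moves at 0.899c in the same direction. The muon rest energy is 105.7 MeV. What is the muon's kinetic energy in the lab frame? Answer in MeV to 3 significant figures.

u_lab = (0.899 + 0.772)/(1 + 0.899×0.772) = 0.986406
γ = 1/√(1 − 0.986406²) = 6.0855
K = (γ − 1)m₀c² = (6.0855 − 1) × 105.7 = 5.0855 × 105.7 = 538 MeV

K ≈ 538 MeV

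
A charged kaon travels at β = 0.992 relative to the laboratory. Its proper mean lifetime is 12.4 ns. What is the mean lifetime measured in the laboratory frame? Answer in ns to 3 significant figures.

γ = 1/√(1 − 0.992²) = 7.9216
Time dilation: Δt = γτ₀ = 7.9216 × 12.4 ns = 98.2 ns

Δt ≈ 98.2 ns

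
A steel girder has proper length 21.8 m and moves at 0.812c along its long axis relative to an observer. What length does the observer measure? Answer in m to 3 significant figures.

L ≈ 12.7 m

γ = 1/√(1 − 0.812²) = 1.7133
Length contraction: L = L₀/γ = 21.8/1.7133 = 12.7 m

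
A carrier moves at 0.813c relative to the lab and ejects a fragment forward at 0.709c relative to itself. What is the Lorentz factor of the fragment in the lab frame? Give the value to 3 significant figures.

γ ≈ 3.84

u_lab = (0.709 + 0.813)/(1 + 0.709×0.813) = 1.522/1.57642 = 0.965481
γ = 1/√(1 − 0.965481²) = 3.84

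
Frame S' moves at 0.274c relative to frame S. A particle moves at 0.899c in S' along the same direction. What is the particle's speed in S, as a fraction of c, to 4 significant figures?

u ≈ 0.9412c

Relativistic velocity addition: u = (u' + v)/(1 + u'v/c²)
= (0.899 + 0.274)/(1 + 0.899×0.274) = 1.173/1.24633 = 0.9412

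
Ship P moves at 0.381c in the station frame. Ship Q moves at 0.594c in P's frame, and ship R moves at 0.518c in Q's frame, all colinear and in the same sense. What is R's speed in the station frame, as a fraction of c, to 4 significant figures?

Compose boost 2: (0.594 + 0.381)/(1 + 0.594×0.381) = 0.9750/1.22631 = 0.795066
Compose boost 3: (0.518 + 0.795066)/(1 + 0.518×0.795066) = 1.31307/1.41184 = 0.9300

u ≈ 0.9300c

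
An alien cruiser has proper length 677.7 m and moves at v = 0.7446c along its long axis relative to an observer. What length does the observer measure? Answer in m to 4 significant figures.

γ = 1/√(1 − 0.7446²) = 1.49810
Length contraction: L = L₀/γ = 677.7/1.49810 = 452.4 m

L ≈ 452.4 m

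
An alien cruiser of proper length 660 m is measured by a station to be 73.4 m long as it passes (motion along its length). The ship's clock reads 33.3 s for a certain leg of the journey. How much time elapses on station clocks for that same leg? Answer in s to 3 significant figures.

Δt ≈ 299 s

Length contraction ⇒ γ = L₀/L = 660/73.4 = 8.9918
Time dilation: Δt = γτ₀ = 8.9918 × 33.3 s = 299 s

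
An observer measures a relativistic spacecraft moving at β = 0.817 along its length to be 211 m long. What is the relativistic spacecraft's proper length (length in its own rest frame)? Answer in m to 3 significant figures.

γ = 1/√(1 − 0.817²) = 1.7342
L₀ = γL = 1.7342 × 211 = 366 m

L₀ ≈ 366 m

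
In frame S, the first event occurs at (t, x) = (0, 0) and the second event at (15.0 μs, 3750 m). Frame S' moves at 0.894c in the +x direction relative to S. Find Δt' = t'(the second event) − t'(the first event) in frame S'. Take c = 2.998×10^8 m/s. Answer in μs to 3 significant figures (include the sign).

γ = 1/√(1 − 0.894²) = 2.2318
Δt' = γ(Δt − vΔx/c²) = 2.2318 × (15.0 μs − 0.894×3750 m / (2.998×10^8 m/s))
= 2.2318 × (3.8175 μs) = 8.52 μs

Δt' ≈ 8.52 μs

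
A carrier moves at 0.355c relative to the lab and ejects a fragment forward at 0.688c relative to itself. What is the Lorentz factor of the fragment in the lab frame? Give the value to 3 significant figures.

u_lab = (0.688 + 0.355)/(1 + 0.688×0.355) = 1.043/1.24424 = 0.838263
γ = 1/√(1 − 0.838263²) = 1.83

γ ≈ 1.83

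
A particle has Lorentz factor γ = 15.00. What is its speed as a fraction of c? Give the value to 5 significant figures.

β = √(1 − 1/γ²) = √(1 − 1/15.00²) = √(0.9955556) = 0.99778

β ≈ 0.99778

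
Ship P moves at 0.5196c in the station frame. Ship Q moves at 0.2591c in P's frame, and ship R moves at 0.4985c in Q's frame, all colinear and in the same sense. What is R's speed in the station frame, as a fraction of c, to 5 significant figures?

u ≈ 0.88278c

Compose boost 2: (0.2591 + 0.5196)/(1 + 0.2591×0.5196) = 0.77870/1.134628 = 0.6863040
Compose boost 3: (0.4985 + 0.6863040)/(1 + 0.4985×0.6863040) = 1.184804/1.342123 = 0.88278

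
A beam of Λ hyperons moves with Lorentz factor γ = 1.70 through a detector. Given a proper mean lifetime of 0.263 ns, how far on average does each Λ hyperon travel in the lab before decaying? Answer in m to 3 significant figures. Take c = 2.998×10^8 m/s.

β = √(1 − 1/γ²) = √(1 − 1/1.70²) = 0.80869
Dilated lifetime: Δt = γτ₀ = 1.70 × 0.263 ns = 0.44710 ns
d = vΔt = 0.80869c × 0.44710 ns = 2.4245×10^8 m/s × 4.4710×10^-10 s = 0.108 m

d ≈ 0.108 m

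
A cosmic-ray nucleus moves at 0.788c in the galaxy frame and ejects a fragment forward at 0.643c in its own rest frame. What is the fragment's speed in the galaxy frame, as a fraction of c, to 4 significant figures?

Compose boost 2: (0.643 + 0.788)/(1 + 0.643×0.788) = 1.431/1.50668 = 0.9498

u ≈ 0.9498c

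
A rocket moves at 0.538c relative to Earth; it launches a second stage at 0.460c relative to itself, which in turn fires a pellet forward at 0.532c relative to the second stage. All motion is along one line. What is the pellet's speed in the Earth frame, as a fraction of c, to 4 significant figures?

u ≈ 0.9343c

Compose boost 2: (0.460 + 0.538)/(1 + 0.460×0.538) = 0.9980/1.24748 = 0.800013
Compose boost 3: (0.532 + 0.800013)/(1 + 0.532×0.800013) = 1.33201/1.42561 = 0.9343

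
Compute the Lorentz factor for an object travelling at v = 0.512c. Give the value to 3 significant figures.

γ = 1/√(1 − β²) = 1/√(1 − 0.512²) = 1/√(0.73786) = 1.16

γ ≈ 1.16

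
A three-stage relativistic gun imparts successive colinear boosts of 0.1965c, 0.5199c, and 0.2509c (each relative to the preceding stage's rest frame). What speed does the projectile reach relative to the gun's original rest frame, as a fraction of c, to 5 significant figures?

Compose boost 2: (0.5199 + 0.1965)/(1 + 0.5199×0.1965) = 0.71640/1.102160 = 0.6499962
Compose boost 3: (0.2509 + 0.6499962)/(1 + 0.2509×0.6499962) = 0.9008962/1.163084 = 0.77458

u ≈ 0.77458c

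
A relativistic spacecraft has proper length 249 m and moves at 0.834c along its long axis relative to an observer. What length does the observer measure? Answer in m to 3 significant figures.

L ≈ 137 m

γ = 1/√(1 − 0.834²) = 1.8124
Length contraction: L = L₀/γ = 249/1.8124 = 137 m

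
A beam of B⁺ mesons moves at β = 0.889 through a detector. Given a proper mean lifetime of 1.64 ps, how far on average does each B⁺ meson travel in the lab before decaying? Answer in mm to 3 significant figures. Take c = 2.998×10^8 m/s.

γ = 1/√(1 − 0.889²) = 2.1838
Dilated lifetime: Δt = γτ₀ = 2.1838 × 1.64 ps = 3.5815 ps
d = vΔt = 0.889c × 3.5815 ps = 2.6652×10^8 m/s × 3.5815×10^-12 s = 0.955 mm

d ≈ 0.955 mm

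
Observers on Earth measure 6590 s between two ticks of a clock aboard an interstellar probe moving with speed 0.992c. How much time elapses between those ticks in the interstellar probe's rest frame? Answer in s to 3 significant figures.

γ = 1/√(1 − 0.992²) = 7.9216
Proper time: τ₀ = Δt/γ = 6590/7.9216 = 832 s

τ₀ ≈ 832 s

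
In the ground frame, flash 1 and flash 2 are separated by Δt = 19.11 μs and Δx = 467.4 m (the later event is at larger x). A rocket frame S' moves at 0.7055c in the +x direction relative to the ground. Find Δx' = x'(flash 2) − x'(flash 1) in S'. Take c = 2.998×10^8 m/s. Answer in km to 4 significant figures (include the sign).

Δx' ≈ -5.044 km

γ = 1/√(1 − 0.7055²) = 1.41101
Δx' = γ(Δx − vΔt) = 1.41101 × (467.4 m − 0.7055×(2.998×10^8 m/s)×19.11×10^-6 s)
= 1.41101 × (-3574.54 m) = -5.044 km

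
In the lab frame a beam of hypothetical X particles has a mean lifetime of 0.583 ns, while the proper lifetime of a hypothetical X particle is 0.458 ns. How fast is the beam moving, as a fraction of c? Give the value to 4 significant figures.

β ≈ 0.6187

γ = Δt/τ₀ = 0.583/0.458 = 1.27293
β = √(1 − 1/γ²) = √(1 − 1/1.27293²) = 0.6187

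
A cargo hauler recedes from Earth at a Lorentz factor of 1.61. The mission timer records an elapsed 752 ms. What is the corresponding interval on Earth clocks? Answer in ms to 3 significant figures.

γ = 1.61 (given)
Time dilation: Δt = γτ₀ = 1.61 × 752 ms = 1210 ms

Δt ≈ 1210 ms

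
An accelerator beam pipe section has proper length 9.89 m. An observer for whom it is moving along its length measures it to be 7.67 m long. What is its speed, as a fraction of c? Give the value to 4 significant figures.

γ = L₀/L = 9.89/7.67 = 1.28944
β = √(1 − 1/γ²) = 0.6313

β ≈ 0.6313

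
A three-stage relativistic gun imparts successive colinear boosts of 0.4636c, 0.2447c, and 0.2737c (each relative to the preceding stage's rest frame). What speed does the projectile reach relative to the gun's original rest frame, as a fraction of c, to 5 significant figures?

u ≈ 0.77491c

Compose boost 2: (0.2447 + 0.4636)/(1 + 0.2447×0.4636) = 0.70830/1.113443 = 0.6361350
Compose boost 3: (0.2737 + 0.6361350)/(1 + 0.2737×0.6361350) = 0.9098350/1.174110 = 0.77491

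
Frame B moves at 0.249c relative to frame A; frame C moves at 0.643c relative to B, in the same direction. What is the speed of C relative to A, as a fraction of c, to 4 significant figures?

u ≈ 0.7689c

Compose boost 2: (0.643 + 0.249)/(1 + 0.643×0.249) = 0.8920/1.16011 = 0.7689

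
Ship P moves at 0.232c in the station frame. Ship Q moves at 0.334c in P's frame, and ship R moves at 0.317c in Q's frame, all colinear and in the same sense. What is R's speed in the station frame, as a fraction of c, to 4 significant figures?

u ≈ 0.7221c

Compose boost 2: (0.334 + 0.232)/(1 + 0.334×0.232) = 0.5660/1.07749 = 0.525296
Compose boost 3: (0.317 + 0.525296)/(1 + 0.317×0.525296) = 0.842296/1.16652 = 0.7221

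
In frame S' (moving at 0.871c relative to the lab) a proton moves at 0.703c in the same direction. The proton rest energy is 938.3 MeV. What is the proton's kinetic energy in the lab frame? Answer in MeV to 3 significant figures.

K ≈ 3390 MeV

u_lab = (0.703 + 0.871)/(1 + 0.703×0.871) = 0.976237
γ = 1/√(1 − 0.976237²) = 4.6146
K = (γ − 1)m₀c² = (4.6146 − 1) × 938.3 = 3.6146 × 938.3 = 3390 MeV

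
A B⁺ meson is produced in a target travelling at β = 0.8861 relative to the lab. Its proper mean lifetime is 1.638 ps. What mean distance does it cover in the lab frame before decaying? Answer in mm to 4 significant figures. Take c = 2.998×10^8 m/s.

γ = 1/√(1 − 0.8861²) = 2.15752
Dilated lifetime: Δt = γτ₀ = 2.15752 × 1.638 ps = 3.53403 ps
d = vΔt = 0.8861c × 3.53403 ps = 2.65653×10^8 m/s × 3.53403×10^-12 s = 0.9388 mm

d ≈ 0.9388 mm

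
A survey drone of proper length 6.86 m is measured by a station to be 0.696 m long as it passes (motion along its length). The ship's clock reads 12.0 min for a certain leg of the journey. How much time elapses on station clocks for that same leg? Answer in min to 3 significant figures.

Δt ≈ 118 min

Length contraction ⇒ γ = L₀/L = 6.86/0.696 = 9.8563
Time dilation: Δt = γτ₀ = 9.8563 × 12.0 min = 118 min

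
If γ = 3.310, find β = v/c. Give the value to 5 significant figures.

β ≈ 0.95327

β = √(1 − 1/γ²) = √(1 − 1/3.310²) = √(0.9087266) = 0.95327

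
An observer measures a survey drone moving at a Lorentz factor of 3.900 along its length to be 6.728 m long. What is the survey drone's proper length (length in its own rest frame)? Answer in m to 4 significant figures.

L₀ ≈ 26.24 m

γ = 3.900 (given)
L₀ = γL = 3.900 × 6.728 = 26.24 m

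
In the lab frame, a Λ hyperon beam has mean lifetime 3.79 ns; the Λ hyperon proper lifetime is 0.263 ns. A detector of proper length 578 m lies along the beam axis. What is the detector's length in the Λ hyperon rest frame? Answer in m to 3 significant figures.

Time dilation ⇒ γ = Δt/τ₀ = 3.79/0.263 = 14.411
Length contraction: L = L₀/γ = 578/14.411 = 40.1 m

L ≈ 40.1 m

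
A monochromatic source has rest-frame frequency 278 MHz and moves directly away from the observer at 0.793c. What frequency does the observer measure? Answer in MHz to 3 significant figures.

f_obs ≈ 94.5 MHz

Relativistic Doppler: f_obs = f_src √((1−β)/(1+β))
= 278 × √(0.20700/1.7930) = 278 × 0.33978 = 94.5 MHz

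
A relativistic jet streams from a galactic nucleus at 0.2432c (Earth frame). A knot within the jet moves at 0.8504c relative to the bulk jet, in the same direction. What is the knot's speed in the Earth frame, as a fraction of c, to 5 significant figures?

u ≈ 0.90619c

Relativistic velocity addition: u = (u' + v)/(1 + u'v/c²)
= (0.8504 + 0.2432)/(1 + 0.8504×0.2432) = 1.0936/1.206817 = 0.90619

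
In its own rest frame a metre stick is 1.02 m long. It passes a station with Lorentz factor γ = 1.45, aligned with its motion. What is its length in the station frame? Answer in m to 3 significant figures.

γ = 1.45 (given)
Length contraction: L = L₀/γ = 1.02/1.45 = 0.703 m

L ≈ 0.703 m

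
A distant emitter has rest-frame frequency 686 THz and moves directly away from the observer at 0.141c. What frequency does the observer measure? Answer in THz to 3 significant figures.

f_obs ≈ 595 THz

Relativistic Doppler: f_obs = f_src √((1−β)/(1+β))
= 686 × √(0.85900/1.1410) = 686 × 0.86767 = 595 THz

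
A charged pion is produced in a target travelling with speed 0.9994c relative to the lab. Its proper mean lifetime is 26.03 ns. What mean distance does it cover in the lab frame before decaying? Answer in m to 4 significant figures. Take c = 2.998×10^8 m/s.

d ≈ 225.2 m

γ = 1/√(1 − 0.9994²) = 28.8718
Dilated lifetime: Δt = γτ₀ = 28.8718 × 26.03 ns = 751.534 ns
d = vΔt = 0.9994c × 751.534 ns = 2.99620×10^8 m/s × 7.51534×10^-7 s = 225.2 m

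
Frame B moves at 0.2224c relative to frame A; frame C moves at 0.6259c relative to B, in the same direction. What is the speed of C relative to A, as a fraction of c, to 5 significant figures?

Compose boost 2: (0.6259 + 0.2224)/(1 + 0.6259×0.2224) = 0.84830/1.139200 = 0.74465

u ≈ 0.74465c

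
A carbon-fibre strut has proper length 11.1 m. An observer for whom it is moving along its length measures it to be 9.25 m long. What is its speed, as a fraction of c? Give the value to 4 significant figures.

β ≈ 0.5528

γ = L₀/L = 11.1/9.25 = 1.20000
β = √(1 − 1/γ²) = 0.5528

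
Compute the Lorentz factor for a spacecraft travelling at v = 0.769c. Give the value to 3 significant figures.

γ ≈ 1.56

γ = 1/√(1 − β²) = 1/√(1 − 0.769²) = 1/√(0.40864) = 1.56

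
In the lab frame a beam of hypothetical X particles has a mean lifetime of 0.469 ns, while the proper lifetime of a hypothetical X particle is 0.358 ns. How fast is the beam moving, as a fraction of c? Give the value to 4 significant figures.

β ≈ 0.6460

γ = Δt/τ₀ = 0.469/0.358 = 1.31006
β = √(1 − 1/γ²) = √(1 − 1/1.31006²) = 0.6460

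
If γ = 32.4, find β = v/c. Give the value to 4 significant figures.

β ≈ 0.9995

β = √(1 − 1/γ²) = √(1 − 1/32.4²) = √(0.999047) = 0.9995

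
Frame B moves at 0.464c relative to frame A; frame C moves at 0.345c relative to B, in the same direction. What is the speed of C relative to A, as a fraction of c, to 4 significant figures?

Compose boost 2: (0.345 + 0.464)/(1 + 0.345×0.464) = 0.8090/1.16008 = 0.6974

u ≈ 0.6974c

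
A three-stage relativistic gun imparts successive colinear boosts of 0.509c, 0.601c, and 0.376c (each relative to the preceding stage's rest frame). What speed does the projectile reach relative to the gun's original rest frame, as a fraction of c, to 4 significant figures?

u ≈ 0.9291c

Compose boost 2: (0.601 + 0.509)/(1 + 0.601×0.509) = 1.110/1.30591 = 0.849983
Compose boost 3: (0.376 + 0.849983)/(1 + 0.376×0.849983) = 1.22598/1.31959 = 0.9291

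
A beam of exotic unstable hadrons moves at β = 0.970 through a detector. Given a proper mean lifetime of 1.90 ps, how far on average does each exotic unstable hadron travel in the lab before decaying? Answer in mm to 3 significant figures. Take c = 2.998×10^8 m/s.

γ = 1/√(1 − 0.970²) = 4.1135
Dilated lifetime: Δt = γτ₀ = 4.1135 × 1.90 ps = 7.8156 ps
d = vΔt = 0.970c × 7.8156 ps = 2.9081×10^8 m/s × 7.8156×10^-12 s = 2.27 mm

d ≈ 2.27 mm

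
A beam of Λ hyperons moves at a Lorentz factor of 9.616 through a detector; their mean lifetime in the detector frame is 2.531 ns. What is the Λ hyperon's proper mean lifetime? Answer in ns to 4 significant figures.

γ = 9.616 (given)
Proper time: τ₀ = Δt/γ = 2.531/9.616 = 0.2632 ns

τ₀ ≈ 0.2632 ns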